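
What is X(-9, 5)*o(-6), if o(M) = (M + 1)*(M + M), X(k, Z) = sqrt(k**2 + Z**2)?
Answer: 60*sqrt(106) ≈ 617.74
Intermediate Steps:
X(k, Z) = sqrt(Z**2 + k**2)
o(M) = 2*M*(1 + M) (o(M) = (1 + M)*(2*M) = 2*M*(1 + M))
X(-9, 5)*o(-6) = sqrt(5**2 + (-9)**2)*(2*(-6)*(1 - 6)) = sqrt(25 + 81)*(2*(-6)*(-5)) = sqrt(106)*60 = 60*sqrt(106)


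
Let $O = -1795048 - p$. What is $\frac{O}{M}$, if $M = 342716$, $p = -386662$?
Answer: $- \frac{704193}{171358} \approx -4.1095$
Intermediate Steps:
$O = -1408386$ ($O = -1795048 - -386662 = -1795048 + 386662 = -1408386$)
$\frac{O}{M} = - \frac{1408386}{342716} = \left(-1408386\right) \frac{1}{342716} = - \frac{704193}{171358}$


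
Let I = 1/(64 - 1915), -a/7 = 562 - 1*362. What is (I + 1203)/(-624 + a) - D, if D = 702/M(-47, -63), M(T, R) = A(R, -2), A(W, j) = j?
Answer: 14917819/42573 ≈ 350.41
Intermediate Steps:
a = -1400 (a = -7*(562 - 1*362) = -7*(562 - 362) = -7*200 = -1400)
M(T, R) = -2
I = -1/1851 (I = 1/(-1851) = -1/1851 ≈ -0.00054025)
D = -351 (D = 702/(-2) = 702*(-½) = -351)
(I + 1203)/(-624 + a) - D = (-1/1851 + 1203)/(-624 - 1400) - 1*(-351) = (2226752/1851)/(-2024) + 351 = (2226752/1851)*(-1/2024) + 351 = -25304/42573 + 351 = 14917819/42573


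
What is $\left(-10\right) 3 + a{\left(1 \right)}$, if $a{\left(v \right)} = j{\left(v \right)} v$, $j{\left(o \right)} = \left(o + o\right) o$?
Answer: $-28$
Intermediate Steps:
$j{\left(o \right)} = 2 o^{2}$ ($j{\left(o \right)} = 2 o o = 2 o^{2}$)
$a{\left(v \right)} = 2 v^{3}$ ($a{\left(v \right)} = 2 v^{2} v = 2 v^{3}$)
$\left(-10\right) 3 + a{\left(1 \right)} = \left(-10\right) 3 + 2 \cdot 1^{3} = -30 + 2 \cdot 1 = -30 + 2 = -28$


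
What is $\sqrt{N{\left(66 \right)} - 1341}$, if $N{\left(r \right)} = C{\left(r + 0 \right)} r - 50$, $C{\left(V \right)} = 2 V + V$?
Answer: $\sqrt{11677} \approx 108.06$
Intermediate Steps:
$C{\left(V \right)} = 3 V$
$N{\left(r \right)} = -50 + 3 r^{2}$ ($N{\left(r \right)} = 3 \left(r + 0\right) r - 50 = 3 r r - 50 = 3 r^{2} - 50 = -50 + 3 r^{2}$)
$\sqrt{N{\left(66 \right)} - 1341} = \sqrt{\left(-50 + 3 \cdot 66^{2}\right) - 1341} = \sqrt{\left(-50 + 3 \cdot 4356\right) - 1341} = \sqrt{\left(-50 + 13068\right) - 1341} = \sqrt{13018 - 1341} = \sqrt{11677}$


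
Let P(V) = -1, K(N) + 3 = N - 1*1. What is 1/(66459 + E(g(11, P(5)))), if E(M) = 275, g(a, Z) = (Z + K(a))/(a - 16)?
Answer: 1/66734 ≈ 1.4985e-5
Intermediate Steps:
K(N) = -4 + N (K(N) = -3 + (N - 1*1) = -3 + (N - 1) = -3 + (-1 + N) = -4 + N)
g(a, Z) = (-4 + Z + a)/(-16 + a) (g(a, Z) = (Z + (-4 + a))/(a - 16) = (-4 + Z + a)/(-16 + a))
1/(66459 + E(g(11, P(5)))) = 1/(66459 + 275) = 1/66734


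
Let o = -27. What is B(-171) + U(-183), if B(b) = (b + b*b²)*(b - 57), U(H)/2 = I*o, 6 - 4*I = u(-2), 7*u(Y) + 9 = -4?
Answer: 15961217859/14 ≈ 1.1401e+9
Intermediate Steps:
u(Y) = -13/7 (u(Y) = -9/7 + (⅐)*(-4) = -9/7 - 4/7 = -13/7)
I = 55/28 (I = 3/2 - ¼*(-13/7) = 3/2 + 13/28 = 55/28 ≈ 1.9643)
U(H) = -1485/14 (U(H) = 2*((55/28)*(-27)) = 2*(-1485/28) = -1485/14)
B(b) = (-57 + b)*(b + b³) (B(b) = (b + b³)*(-57 + b) = (-57 + b)*(b + b³))
B(-171) + U(-183) = -171*(-57 - 171 + (-171)³ - 57*(-171)²) - 1485/14 = -171*(-57 - 171 - 5000211 - 57*29241) - 1485/14 = -171*(-57 - 171 - 5000211 - 1666737) - 1485/14 = -171*(-6667176) - 1485/14 = 1140087096 - 1485/14 = 15961217859/14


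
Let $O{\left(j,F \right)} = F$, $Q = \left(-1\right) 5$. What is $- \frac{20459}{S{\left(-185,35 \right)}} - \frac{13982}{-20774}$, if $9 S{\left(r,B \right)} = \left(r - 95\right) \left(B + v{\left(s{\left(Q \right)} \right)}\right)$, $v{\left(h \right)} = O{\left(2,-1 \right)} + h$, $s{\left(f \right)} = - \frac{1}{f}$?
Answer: $\frac{219946057}{11051768} \approx 19.901$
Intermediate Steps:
$Q = -5$
$v{\left(h \right)} = -1 + h$
$S{\left(r,B \right)} = \frac{\left(-95 + r\right) \left(- \frac{4}{5} + B\right)}{9}$ ($S{\left(r,B \right)} = \frac{\left(r - 95\right) \left(B - \frac{4}{5}\right)}{9} = \frac{\left(-95 + r\right) \left(B - \frac{4}{5}\right)}{9} = \frac{\left(-95 + r\right) \left(- \frac{4}{5} + B\right)}{9}$)
$- \frac{20459}{S{\left(-185,35 \right)}} - \frac{13982}{-20774} = - \frac{20459}{\frac{76}{9} - \frac{3325}{9} - - \frac{148}{9} + \frac{1}{9} \cdot 35 \left(-185\right)} - \frac{13982}{-20774} = - \frac{20459}{\frac{76}{9} - \frac{3325}{9} + \frac{148}{9} - \frac{6475}{9}} - - \frac{6991}{10387} = - \frac{20459}{-1064} + \frac{6991}{10387} = \left(-20459\right) \left(- \frac{1}{1064}\right) + \frac{6991}{10387} = \frac{20459}{1064} + \frac{6991}{10387} = \frac{219946057}{11051768}$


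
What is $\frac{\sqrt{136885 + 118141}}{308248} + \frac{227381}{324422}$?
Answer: $\frac{32483}{46346} + \frac{\sqrt{255026}}{308248} \approx 0.70252$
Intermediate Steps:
$\frac{\sqrt{136885 + 118141}}{308248} + \frac{227381}{324422} = \sqrt{255026} \cdot \frac{1}{308248} + 227381 \cdot \frac{1}{324422} = \frac{\sqrt{255026}}{308248} + \frac{32483}{46346} = \frac{32483}{46346} + \frac{\sqrt{255026}}{308248}$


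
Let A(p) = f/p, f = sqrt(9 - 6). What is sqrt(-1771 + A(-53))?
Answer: sqrt(-4974739 - 53*sqrt(3))/53 ≈ 42.084*I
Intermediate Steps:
f = sqrt(3) ≈ 1.7320
A(p) = sqrt(3)/p
sqrt(-1771 + A(-53)) = sqrt(-1771 + sqrt(3)/(-53)) = sqrt(-1771 + sqrt(3)*(-1/53)) = sqrt(-1771 - sqrt(3)/53)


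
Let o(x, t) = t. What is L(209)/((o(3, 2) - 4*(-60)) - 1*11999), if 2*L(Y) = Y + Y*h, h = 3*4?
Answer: -2717/23514 ≈ -0.11555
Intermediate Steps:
h = 12
L(Y) = 13*Y/2 (L(Y) = (Y + Y*12)/2 = (Y + 12*Y)/2 = (13*Y)/2 = 13*Y/2)
L(209)/((o(3, 2) - 4*(-60)) - 1*11999) = ((13/2)*209)/((2 - 4*(-60)) - 1*11999) = 2717/(2*((2 + 240) - 11999)) = 2717/(2*(242 - 11999)) = (2717/2)/(-11757) = (2717/2)*(-1/11757) = -2717/23514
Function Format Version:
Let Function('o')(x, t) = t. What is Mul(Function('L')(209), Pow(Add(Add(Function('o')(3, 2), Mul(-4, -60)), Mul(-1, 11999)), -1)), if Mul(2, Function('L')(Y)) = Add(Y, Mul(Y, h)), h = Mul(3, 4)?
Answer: Rational(-2717, 23514) ≈ -0.11555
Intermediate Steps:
h = 12
Function('L')(Y) = Mul(Rational(13, 2), Y) (Function('L')(Y) = Mul(Rational(1, 2), Add(Y, Mul(Y, 12))) = Mul(Rational(1, 2), Add(Y, Mul(12, Y))) = Mul(Rational(1, 2), Mul(13, Y)) = Mul(Rational(13, 2), Y))
Mul(Function('L')(209), Pow(Add(Add(Function('o')(3, 2), Mul(-4, -60)), Mul(-1, 11999)), -1)) = Mul(Mul(Rational(13, 2), 209), Pow(Add(Add(2, Mul(-4, -60)), Mul(-1, 11999)), -1)) = Mul(Rational(2717, 2), Pow(Add(Add(2, 240), -11999), -1)) = Mul(Rational(2717, 2), Pow(Add(242, -11999), -1)) = Mul(Rational(2717, 2), Pow(-11757, -1)) = Mul(Rational(2717, 2), Rational(-1, 11757)) = Rational(-2717, 23514)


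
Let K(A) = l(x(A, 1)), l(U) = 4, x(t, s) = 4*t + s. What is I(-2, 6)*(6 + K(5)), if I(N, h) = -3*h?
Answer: -180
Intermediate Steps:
x(t, s) = s + 4*t
K(A) = 4
I(-2, 6)*(6 + K(5)) = (-3*6)*(6 + 4) = -18*10 = -180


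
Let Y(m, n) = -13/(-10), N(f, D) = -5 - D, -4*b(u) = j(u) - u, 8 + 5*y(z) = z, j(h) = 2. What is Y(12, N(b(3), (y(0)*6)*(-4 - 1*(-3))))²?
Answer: 169/100 ≈ 1.6900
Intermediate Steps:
y(z) = -8/5 + z/5
b(u) = -½ + u/4 (b(u) = -(2 - u)/4 = -½ + u/4)
Y(m, n) = 13/10 (Y(m, n) = -13*(-⅒) = 13/10)
Y(12, N(b(3), (y(0)*6)*(-4 - 1*(-3))))² = (13/10)² = 169/100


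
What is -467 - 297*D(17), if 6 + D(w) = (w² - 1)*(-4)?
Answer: 343459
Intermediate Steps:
D(w) = -2 - 4*w² (D(w) = -6 + (w² - 1)*(-4) = -6 + (-1 + w²)*(-4) = -6 + (4 - 4*w²) = -2 - 4*w²)
-467 - 297*D(17) = -467 - 297*(-2 - 4*17²) = -467 - 297*(-2 - 4*289) = -467 - 297*(-2 - 1156) = -467 - 297*(-1158) = -467 + 343926 = 343459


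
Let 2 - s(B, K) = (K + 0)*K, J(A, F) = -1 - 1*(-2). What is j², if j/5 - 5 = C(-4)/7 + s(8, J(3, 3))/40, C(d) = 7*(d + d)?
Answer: 14161/64 ≈ 221.27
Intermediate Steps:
J(A, F) = 1 (J(A, F) = -1 + 2 = 1)
s(B, K) = 2 - K² (s(B, K) = 2 - (K + 0)*K = 2 - K*K = 2 - K²)
C(d) = 14*d (C(d) = 7*(2*d) = 14*d)
j = -119/8 (j = 25 + 5*((14*(-4))/7 + (2 - 1*1²)/40) = 25 + 5*(-56*⅐ + (2 - 1*1)*(1/40)) = 25 + 5*(-8 + (2 - 1)*(1/40)) = 25 + 5*(-8 + 1*(1/40)) = 25 + 5*(-8 + 1/40) = 25 + 5*(-319/40) = 25 - 319/8 = -119/8 ≈ -14.875)
j² = (-119/8)² = 14161/64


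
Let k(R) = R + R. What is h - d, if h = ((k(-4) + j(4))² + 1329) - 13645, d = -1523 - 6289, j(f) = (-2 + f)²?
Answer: -4488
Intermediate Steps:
k(R) = 2*R
d = -7812
h = -12300 (h = ((2*(-4) + (-2 + 4)²)² + 1329) - 13645 = ((-8 + 2²)² + 1329) - 13645 = ((-8 + 4)² + 1329) - 13645 = ((-4)² + 1329) - 13645 = (16 + 1329) - 13645 = 1345 - 13645 = -12300)
h - d = -12300 - 1*(-7812) = -12300 + 7812 = -4488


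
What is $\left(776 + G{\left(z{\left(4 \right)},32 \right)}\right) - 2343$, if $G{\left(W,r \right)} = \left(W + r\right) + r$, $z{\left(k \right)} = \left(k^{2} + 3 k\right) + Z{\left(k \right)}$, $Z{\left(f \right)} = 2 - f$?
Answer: $-1477$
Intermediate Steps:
$z{\left(k \right)} = 2 + k^{2} + 2 k$ ($z{\left(k \right)} = \left(k^{2} + 3 k\right) - \left(-2 + k\right) = 2 + k^{2} + 2 k$)
$G{\left(W,r \right)} = W + 2 r$
$\left(776 + G{\left(z{\left(4 \right)},32 \right)}\right) - 2343 = \left(776 + \left(\left(2 + 4^{2} + 2 \cdot 4\right) + 2 \cdot 32\right)\right) - 2343 = \left(776 + \left(\left(2 + 16 + 8\right) + 64\right)\right) - 2343 = \left(776 + \left(26 + 64\right)\right) - 2343 = \left(776 + 90\right) - 2343 = 866 - 2343 = -1477$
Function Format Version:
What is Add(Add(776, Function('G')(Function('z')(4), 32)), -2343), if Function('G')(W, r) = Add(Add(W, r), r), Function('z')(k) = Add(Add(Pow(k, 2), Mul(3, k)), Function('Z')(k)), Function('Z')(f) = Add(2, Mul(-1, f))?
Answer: -1477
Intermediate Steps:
Function('z')(k) = Add(2, Pow(k, 2), Mul(2, k)) (Function('z')(k) = Add(Add(Pow(k, 2), Mul(3, k)), Add(2, Mul(-1, k))) = Add(2, Pow(k, 2), Mul(2, k)))
Function('G')(W, r) = Add(W, Mul(2, r))
Add(Add(776, Function('G')(Function('z')(4), 32)), -2343) = Add(Add(776, Add(Add(2, Pow(4, 2), Mul(2, 4)), Mul(2, 32))), -2343) = Add(Add(776, Add(Add(2, 16, 8), 64)), -2343) = Add(Add(776, Add(26, 64)), -2343) = Add(Add(776, 90), -2343) = Add(866, -2343) = -1477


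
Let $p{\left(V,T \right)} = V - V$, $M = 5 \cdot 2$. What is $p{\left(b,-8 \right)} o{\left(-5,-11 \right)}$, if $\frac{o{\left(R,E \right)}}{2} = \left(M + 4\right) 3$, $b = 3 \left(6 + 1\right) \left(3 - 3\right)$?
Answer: $0$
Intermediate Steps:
$M = 10$
$b = 0$ ($b = 3 \cdot 7 \cdot 0 = 3 \cdot 0 = 0$)
$p{\left(V,T \right)} = 0$
$o{\left(R,E \right)} = 84$ ($o{\left(R,E \right)} = 2 \left(10 + 4\right) 3 = 2 \cdot 14 \cdot 3 = 2 \cdot 42 = 84$)
$p{\left(b,-8 \right)} o{\left(-5,-11 \right)} = 0 \cdot 84 = 0$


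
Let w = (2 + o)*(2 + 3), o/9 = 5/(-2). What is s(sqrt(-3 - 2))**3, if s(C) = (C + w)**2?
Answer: 73690800720125/64 - 1084429105375*I*sqrt(5)/16 ≈ 1.1514e+12 - 1.5155e+11*I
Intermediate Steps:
o = -45/2 (o = 9*(5/(-2)) = 9*(5*(-1/2)) = 9*(-5/2) = -45/2 ≈ -22.500)
w = -205/2 (w = (2 - 45/2)*(2 + 3) = -41/2*5 = -205/2 ≈ -102.50)
s(C) = (-205/2 + C)**2 (s(C) = (C - 205/2)**2 = (-205/2 + C)**2)
s(sqrt(-3 - 2))**3 = ((-205 + 2*sqrt(-3 - 2))**2/4)**3 = ((-205 + 2*sqrt(-5))**2/4)**3 = ((-205 + 2*(I*sqrt(5)))**2/4)**3 = ((-205 + 2*I*sqrt(5))**2/4)**3 = (-205 + 2*I*sqrt(5))**6/64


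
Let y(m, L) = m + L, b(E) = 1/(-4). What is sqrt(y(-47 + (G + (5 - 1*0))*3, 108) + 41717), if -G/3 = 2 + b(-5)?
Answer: sqrt(167109)/2 ≈ 204.39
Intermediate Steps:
b(E) = -1/4
G = -21/4 (G = -3*(2 - 1/4) = -3*7/4 = -21/4 ≈ -5.2500)
y(m, L) = L + m
sqrt(y(-47 + (G + (5 - 1*0))*3, 108) + 41717) = sqrt((108 + (-47 + (-21/4 + (5 - 1*0))*3)) + 41717) = sqrt((108 + (-47 + (-21/4 + (5 + 0))*3)) + 41717) = sqrt((108 + (-47 + (-21/4 + 5)*3)) + 41717) = sqrt((108 + (-47 - 1/4*3)) + 41717) = sqrt((108 + (-47 - 3/4)) + 41717) = sqrt((108 - 191/4) + 41717) = sqrt(241/4 + 41717) = sqrt(167109/4) = sqrt(167109)/2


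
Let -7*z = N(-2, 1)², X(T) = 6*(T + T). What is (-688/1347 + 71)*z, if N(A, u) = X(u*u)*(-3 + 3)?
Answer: 0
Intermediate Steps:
X(T) = 12*T (X(T) = 6*(2*T) = 12*T)
N(A, u) = 0 (N(A, u) = (12*(u*u))*(-3 + 3) = (12*u²)*0 = 0)
z = 0 (z = -⅐*0² = -⅐*0 = 0)
(-688/1347 + 71)*z = (-688/1347 + 71)*0 = (94949/1347)*0 = 0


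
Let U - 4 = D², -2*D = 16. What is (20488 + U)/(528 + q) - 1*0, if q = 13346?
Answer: 10278/6937 ≈ 1.4816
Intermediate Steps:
D = -8 (D = -½*16 = -8)
U = 68 (U = 4 + (-8)² = 4 + 64 = 68)
(20488 + U)/(528 + q) - 1*0 = (20488 + 68)/(528 + 13346) - 1*0 = 20556/13874 + 0 = 20556*(1/13874) + 0 = 10278/6937 + 0 = 10278/6937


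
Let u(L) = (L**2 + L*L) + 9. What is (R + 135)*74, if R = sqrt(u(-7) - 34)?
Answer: 9990 + 74*sqrt(73) ≈ 10622.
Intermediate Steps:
u(L) = 9 + 2*L**2 (u(L) = (L**2 + L**2) + 9 = 2*L**2 + 9 = 9 + 2*L**2)
R = sqrt(73) (R = sqrt((9 + 2*(-7)**2) - 34) = sqrt((9 + 2*49) - 34) = sqrt((9 + 98) - 34) = sqrt(107 - 34) = sqrt(73) ≈ 8.5440)
(R + 135)*74 = (sqrt(73) + 135)*74 = (135 + sqrt(73))*74 = 9990 + 74*sqrt(73)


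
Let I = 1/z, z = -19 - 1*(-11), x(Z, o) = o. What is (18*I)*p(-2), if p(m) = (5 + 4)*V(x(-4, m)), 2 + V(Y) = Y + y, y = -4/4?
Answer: 405/4 ≈ 101.25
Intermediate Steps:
y = -1 (y = -4*¼ = -1)
z = -8 (z = -19 + 11 = -8)
V(Y) = -3 + Y (V(Y) = -2 + (Y - 1) = -2 + (-1 + Y) = -3 + Y)
p(m) = -27 + 9*m (p(m) = (5 + 4)*(-3 + m) = 9*(-3 + m) = -27 + 9*m)
I = -⅛ (I = 1/(-8) = -⅛ ≈ -0.12500)
(18*I)*p(-2) = (18*(-⅛))*(-27 + 9*(-2)) = -9*(-27 - 18)/4 = -9/4*(-45) = 405/4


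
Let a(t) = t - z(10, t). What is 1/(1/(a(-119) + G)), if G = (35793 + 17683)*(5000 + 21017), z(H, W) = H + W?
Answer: 1391285082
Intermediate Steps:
G = 1391285092 (G = 53476*26017 = 1391285092)
a(t) = -10 (a(t) = t - (10 + t) = t + (-10 - t) = -10)
1/(1/(a(-119) + G)) = 1/(1/(-10 + 1391285092)) = 1/(1/1391285082) = 1391285082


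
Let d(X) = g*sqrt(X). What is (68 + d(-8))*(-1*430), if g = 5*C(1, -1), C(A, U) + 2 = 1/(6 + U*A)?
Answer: -29240 + 7740*I*sqrt(2) ≈ -29240.0 + 10946.0*I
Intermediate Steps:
C(A, U) = -2 + 1/(6 + A*U) (C(A, U) = -2 + 1/(6 + U*A) = -2 + 1/(6 + A*U))
g = -9 (g = 5*((-11 - 2*1*(-1))/(6 + 1*(-1))) = 5*((-11 + 2)/(6 - 1)) = 5*(-9/5) = -9)
d(X) = -9*sqrt(X)
(68 + d(-8))*(-1*430) = (68 - 18*I*sqrt(2))*(-1*430) = (68 - 18*I*sqrt(2))*(-430) = -29240 + 7740*I*sqrt(2)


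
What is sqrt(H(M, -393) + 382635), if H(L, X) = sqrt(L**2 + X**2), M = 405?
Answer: sqrt(382635 + 3*sqrt(35386)) ≈ 619.03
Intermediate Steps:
sqrt(H(M, -393) + 382635) = sqrt(sqrt(405**2 + (-393)**2) + 382635) = sqrt(sqrt(164025 + 154449) + 382635) = sqrt(sqrt(318474) + 382635) = sqrt(3*sqrt(35386) + 382635) = sqrt(382635 + 3*sqrt(35386))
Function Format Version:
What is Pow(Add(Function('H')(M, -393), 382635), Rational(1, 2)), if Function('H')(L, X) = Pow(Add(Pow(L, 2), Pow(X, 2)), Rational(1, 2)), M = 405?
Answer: Pow(Add(382635, Mul(3, Pow(35386, Rational(1, 2)))), Rational(1, 2)) ≈ 619.03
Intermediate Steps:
Pow(Add(Function('H')(M, -393), 382635), Rational(1, 2)) = Pow(Add(Pow(Add(Pow(405, 2), Pow(-393, 2)), Rational(1, 2)), 382635), Rational(1, 2)) = Pow(Add(Pow(Add(164025, 154449), Rational(1, 2)), 382635), Rational(1, 2)) = Pow(Add(Pow(318474, Rational(1, 2)), 382635), Rational(1, 2)) = Pow(Add(Mul(3, Pow(35386, Rational(1, 2))), 382635), Rational(1, 2)) = Pow(Add(382635, Mul(3, Pow(35386, Rational(1, 2)))), Rational(1, 2))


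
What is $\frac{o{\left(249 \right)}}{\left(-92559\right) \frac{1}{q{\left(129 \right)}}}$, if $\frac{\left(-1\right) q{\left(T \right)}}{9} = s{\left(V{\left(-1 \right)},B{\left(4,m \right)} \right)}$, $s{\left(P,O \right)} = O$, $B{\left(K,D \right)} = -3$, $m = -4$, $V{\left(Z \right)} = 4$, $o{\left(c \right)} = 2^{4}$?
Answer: $- \frac{144}{30853} \approx -0.0046673$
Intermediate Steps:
$o{\left(c \right)} = 16$
$q{\left(T \right)} = 27$ ($q{\left(T \right)} = \left(-9\right) \left(-3\right) = 27$)
$\frac{o{\left(249 \right)}}{\left(-92559\right) \frac{1}{q{\left(129 \right)}}} = \frac{16}{\left(-92559\right) \frac{1}{27}} = \frac{16}{- \frac{30853}{9}} = 16 \left(- \frac{9}{30853}\right) = - \frac{144}{30853}$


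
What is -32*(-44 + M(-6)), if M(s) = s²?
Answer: 256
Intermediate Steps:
-32*(-44 + M(-6)) = -32*(-44 + (-6)²) = -32*(-44 + 36) = -32*(-8) = 256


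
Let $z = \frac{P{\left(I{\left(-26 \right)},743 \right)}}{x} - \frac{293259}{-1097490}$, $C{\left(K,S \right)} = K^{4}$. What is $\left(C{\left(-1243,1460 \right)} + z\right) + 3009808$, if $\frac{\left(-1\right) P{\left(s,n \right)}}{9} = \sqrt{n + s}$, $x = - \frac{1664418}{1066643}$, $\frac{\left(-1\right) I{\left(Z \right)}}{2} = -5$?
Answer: $\frac{873301848026816223}{365830} + \frac{3199929 \sqrt{753}}{554806} \approx 2.3872 \cdot 10^{12}$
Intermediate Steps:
$I{\left(Z \right)} = 10$ ($I{\left(Z \right)} = \left(-2\right) \left(-5\right) = 10$)
$x = - \frac{1664418}{1066643}$ ($x = \left(-1664418\right) \frac{1}{1066643} = - \frac{1664418}{1066643} \approx -1.5604$)
$P{\left(s,n \right)} = - 9 \sqrt{n + s}$
$z = \frac{97753}{365830} + \frac{3199929 \sqrt{753}}{554806}$ ($z = \frac{\left(-9\right) \sqrt{743 + 10}}{- \frac{1664418}{1066643}} - \frac{293259}{-1097490} = - 9 \sqrt{753} \left(- \frac{1066643}{1664418}\right) - - \frac{97753}{365830} = \frac{3199929 \sqrt{753}}{554806} + \frac{97753}{365830} = \frac{97753}{365830} + \frac{3199929 \sqrt{753}}{554806} \approx 158.54$)
$\left(C{\left(-1243,1460 \right)} + z\right) + 3009808 = \left(\left(-1243\right)^{4} + \left(\frac{97753}{365830} + \frac{3199929 \sqrt{753}}{554806}\right)\right) + 3009808 = \left(2387176412401 + \left(\frac{97753}{365830} + \frac{3199929 \sqrt{753}}{554806}\right)\right) + 3009808 = \left(\frac{873300746948755583}{365830} + \frac{3199929 \sqrt{753}}{554806}\right) + 3009808 = \frac{873301848026816223}{365830} + \frac{3199929 \sqrt{753}}{554806}$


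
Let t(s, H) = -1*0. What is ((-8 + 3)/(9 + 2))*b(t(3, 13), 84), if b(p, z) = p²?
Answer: 0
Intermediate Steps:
t(s, H) = 0
((-8 + 3)/(9 + 2))*b(t(3, 13), 84) = ((-8 + 3)/(9 + 2))*0² = -5/11*0 = 0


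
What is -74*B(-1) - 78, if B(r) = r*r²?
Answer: -4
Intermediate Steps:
B(r) = r³
-74*B(-1) - 78 = -74*(-1)³ - 78 = -74*(-1) - 78 = 74 - 78 = -4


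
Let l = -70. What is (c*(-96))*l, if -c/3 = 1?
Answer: -20160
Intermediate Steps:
c = -3 (c = -3*1 = -3)
(c*(-96))*l = -3*(-96)*(-70) = 288*(-70) = -20160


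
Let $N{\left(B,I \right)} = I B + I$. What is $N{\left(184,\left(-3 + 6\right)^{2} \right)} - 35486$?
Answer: $-33821$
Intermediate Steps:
$N{\left(B,I \right)} = I + B I$ ($N{\left(B,I \right)} = B I + I = I + B I$)
$N{\left(184,\left(-3 + 6\right)^{2} \right)} - 35486 = \left(-3 + 6\right)^{2} \left(1 + 184\right) - 35486 = 3^{2} \cdot 185 - 35486 = 9 \cdot 185 - 35486 = 1665 - 35486 = -33821$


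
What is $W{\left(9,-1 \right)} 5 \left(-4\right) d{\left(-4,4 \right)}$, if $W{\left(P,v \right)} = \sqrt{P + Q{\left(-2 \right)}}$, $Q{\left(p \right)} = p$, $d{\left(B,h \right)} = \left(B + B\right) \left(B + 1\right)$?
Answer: $- 480 \sqrt{7} \approx -1270.0$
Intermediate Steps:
$d{\left(B,h \right)} = 2 B \left(1 + B\right)$
$W{\left(P,v \right)} = \sqrt{-2 + P}$ ($W{\left(P,v \right)} = \sqrt{P - 2} = \sqrt{-2 + P}$)
$W{\left(9,-1 \right)} 5 \left(-4\right) d{\left(-4,4 \right)} = \sqrt{-2 + 9} \cdot 5 \left(-4\right) 2 \left(-4\right) \left(1 - 4\right) = \sqrt{7} \left(- 20 \cdot 2 \left(-4\right) \left(-3\right)\right) = \sqrt{7} \left(\left(-20\right) 24\right) = \sqrt{7} \left(-480\right) = - 480 \sqrt{7}$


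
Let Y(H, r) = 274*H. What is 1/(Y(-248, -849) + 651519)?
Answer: 1/583567 ≈ 1.7136e-6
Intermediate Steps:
1/(Y(-248, -849) + 651519) = 1/(274*(-248) + 651519) = 1/(-67952 + 651519) = 1/583567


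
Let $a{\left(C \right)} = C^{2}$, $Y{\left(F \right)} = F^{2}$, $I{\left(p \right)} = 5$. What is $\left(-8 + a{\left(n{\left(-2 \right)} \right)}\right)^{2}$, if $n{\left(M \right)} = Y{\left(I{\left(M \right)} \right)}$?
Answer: $380689$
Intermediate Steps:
$n{\left(M \right)} = 25$ ($n{\left(M \right)} = 5^{2} = 25$)
$\left(-8 + a{\left(n{\left(-2 \right)} \right)}\right)^{2} = \left(-8 + 25^{2}\right)^{2} = \left(-8 + 625\right)^{2} = 617^{2} = 380689$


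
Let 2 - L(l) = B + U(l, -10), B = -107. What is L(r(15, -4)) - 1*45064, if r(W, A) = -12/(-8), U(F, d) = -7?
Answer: -44948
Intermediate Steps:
r(W, A) = 3/2 (r(W, A) = -12*(-⅛) = 3/2)
L(l) = 116 (L(l) = 2 - (-107 - 7) = 2 - 1*(-114) = 2 + 114 = 116)
L(r(15, -4)) - 1*45064 = 116 - 1*45064 = 116 - 45064 = -44948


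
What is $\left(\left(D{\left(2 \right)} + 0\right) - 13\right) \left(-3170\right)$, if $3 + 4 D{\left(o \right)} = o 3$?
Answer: $\frac{77665}{2} \approx 38833.0$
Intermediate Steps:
$D{\left(o \right)} = - \frac{3}{4} + \frac{3 o}{4}$ ($D{\left(o \right)} = - \frac{3}{4} + \frac{o 3}{4} = - \frac{3}{4} + \frac{3 o}{4}$)
$\left(\left(D{\left(2 \right)} + 0\right) - 13\right) \left(-3170\right) = \left(\left(\left(- \frac{3}{4} + \frac{3}{4} \cdot 2\right) + 0\right) - 13\right) \left(-3170\right) = \left(\left(\left(- \frac{3}{4} + \frac{3}{2}\right) + 0\right) - 13\right) \left(-3170\right) = \left(\left(\frac{3}{4} + 0\right) - 13\right) \left(-3170\right) = \left(\frac{3}{4} - 13\right) \left(-3170\right) = \left(- \frac{49}{4}\right) \left(-3170\right) = \frac{77665}{2}$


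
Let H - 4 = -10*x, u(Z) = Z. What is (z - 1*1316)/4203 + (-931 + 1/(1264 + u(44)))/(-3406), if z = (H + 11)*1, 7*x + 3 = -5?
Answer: -487598201/14563551912 ≈ -0.033481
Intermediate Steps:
x = -8/7 (x = -3/7 + (⅐)*(-5) = -3/7 - 5/7 = -8/7 ≈ -1.1429)
H = 108/7 (H = 4 - 10*(-8/7) = 4 + 80/7 = 108/7 ≈ 15.429)
z = 185/7 (z = (108/7 + 11)*1 = (185/7)*1 = 185/7 ≈ 26.429)
(z - 1*1316)/4203 + (-931 + 1/(1264 + u(44)))/(-3406) = (185/7 - 1*1316)/4203 + (-931 + 1/(1264 + 44))/(-3406) = (185/7 - 1316)*(1/4203) + (-931 + 1/1308)*(-1/3406) = -9027/7*1/4203 + (-931 + 1/1308)*(-1/3406) = -1003/3269 - 1217747/1308*(-1/3406) = -1003/3269 + 1217747/4455048 = -487598201/14563551912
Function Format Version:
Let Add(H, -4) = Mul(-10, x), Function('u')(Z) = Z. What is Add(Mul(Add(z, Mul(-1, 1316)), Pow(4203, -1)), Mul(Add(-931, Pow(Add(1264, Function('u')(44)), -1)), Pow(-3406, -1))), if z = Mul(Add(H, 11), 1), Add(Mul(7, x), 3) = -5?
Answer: Rational(-487598201, 14563551912) ≈ -0.033481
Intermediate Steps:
x = Rational(-8, 7) (x = Add(Rational(-3, 7), Mul(Rational(1, 7), -5)) = Add(Rational(-3, 7), Rational(-5, 7)) = Rational(-8, 7) ≈ -1.1429)
H = Rational(108, 7) (H = Add(4, Mul(-10, Rational(-8, 7))) = Add(4, Rational(80, 7)) = Rational(108, 7) ≈ 15.429)
z = Rational(185, 7) (z = Mul(Add(Rational(108, 7), 11), 1) = Mul(Rational(185, 7), 1) = Rational(185, 7) ≈ 26.429)
Add(Mul(Add(z, Mul(-1, 1316)), Pow(4203, -1)), Mul(Add(-931, Pow(Add(1264, Function('u')(44)), -1)), Pow(-3406, -1))) = Add(Mul(Add(Rational(185, 7), Mul(-1, 1316)), Pow(4203, -1)), Mul(Add(-931, Pow(Add(1264, 44), -1)), Pow(-3406, -1))) = Add(Mul(Add(Rational(185, 7), -1316), Rational(1, 4203)), Mul(Add(-931, Pow(1308, -1)), Rational(-1, 3406))) = Add(Mul(Rational(-9027, 7), Rational(1, 4203)), Mul(Add(-931, Rational(1, 1308)), Rational(-1, 3406))) = Add(Rational(-1003, 3269), Mul(Rational(-1217747, 1308), Rational(-1, 3406))) = Add(Rational(-1003, 3269), Rational(1217747, 4455048)) = Rational(-487598201, 14563551912)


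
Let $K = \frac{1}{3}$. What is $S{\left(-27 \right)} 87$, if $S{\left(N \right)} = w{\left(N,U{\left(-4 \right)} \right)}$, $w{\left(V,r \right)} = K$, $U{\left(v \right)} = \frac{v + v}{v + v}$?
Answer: $29$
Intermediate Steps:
$K = \frac{1}{3} \approx 0.33333$
$U{\left(v \right)} = 1$ ($U{\left(v \right)} = \frac{2 v}{2 v} = 2 v \frac{1}{2 v} = 1$)
$w{\left(V,r \right)} = \frac{1}{3}$
$S{\left(N \right)} = \frac{1}{3}$
$S{\left(-27 \right)} 87 = \frac{1}{3} \cdot 87 = 29$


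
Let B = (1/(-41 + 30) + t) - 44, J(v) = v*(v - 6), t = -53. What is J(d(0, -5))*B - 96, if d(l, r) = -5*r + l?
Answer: -508356/11 ≈ -46214.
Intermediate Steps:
d(l, r) = l - 5*r
J(v) = v*(-6 + v)
B = -1068/11 (B = (1/(-41 + 30) - 53) - 44 = (1/(-11) - 53) - 44 = (-1/11 - 53) - 44 = -584/11 - 44 = -1068/11 ≈ -97.091)
J(d(0, -5))*B - 96 = ((0 - 5*(-5))*(-6 + (0 - 5*(-5))))*(-1068/11) - 96 = ((0 + 25)*(-6 + (0 + 25)))*(-1068/11) - 96 = (25*(-6 + 25))*(-1068/11) - 96 = (25*19)*(-1068/11) - 96 = 475*(-1068/11) - 96 = -507300/11 - 96 = -508356/11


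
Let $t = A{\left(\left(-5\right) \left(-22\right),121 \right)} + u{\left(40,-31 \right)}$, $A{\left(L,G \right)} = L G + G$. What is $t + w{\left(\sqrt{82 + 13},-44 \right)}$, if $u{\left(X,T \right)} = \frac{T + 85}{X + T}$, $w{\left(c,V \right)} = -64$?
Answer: $13373$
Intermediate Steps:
$u{\left(X,T \right)} = \frac{85 + T}{T + X}$
$A{\left(L,G \right)} = G + G L$ ($A{\left(L,G \right)} = G L + G = G + G L$)
$t = 13437$ ($t = 121 \left(1 - -110\right) + \frac{85 - 31}{-31 + 40} = 121 \left(1 + 110\right) + \frac{1}{9} \cdot 54 = 121 \cdot 111 + \frac{1}{9} \cdot 54 = 13431 + 6 = 13437$)
$t + w{\left(\sqrt{82 + 13},-44 \right)} = 13437 - 64 = 13373$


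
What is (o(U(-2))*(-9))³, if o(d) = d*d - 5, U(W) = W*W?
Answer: -970299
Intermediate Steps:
U(W) = W²
o(d) = -5 + d² (o(d) = d² - 5 = -5 + d²)
(o(U(-2))*(-9))³ = ((-5 + ((-2)²)²)*(-9))³ = ((-5 + 4²)*(-9))³ = ((-5 + 16)*(-9))³ = (11*(-9))³ = (-99)³ = -970299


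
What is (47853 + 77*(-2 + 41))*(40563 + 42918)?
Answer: 4245509736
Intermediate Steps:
(47853 + 77*(-2 + 41))*(40563 + 42918) = (47853 + 77*39)*83481 = (47853 + 3003)*83481 = 50856*83481 = 4245509736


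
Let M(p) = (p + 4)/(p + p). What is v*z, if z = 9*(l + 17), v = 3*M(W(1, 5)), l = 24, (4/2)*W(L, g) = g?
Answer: 14391/10 ≈ 1439.1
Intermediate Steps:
W(L, g) = g/2
M(p) = (4 + p)/(2*p) (M(p) = (4 + p)/((2*p)) = (4 + p)*(1/(2*p)) = (4 + p)/(2*p))
v = 39/10 (v = 3*((4 + (½)*5)/(2*(((½)*5)))) = 3*((4 + 5/2)/(2*(5/2))) = 3*((½)*(⅖)*(13/2)) = 3*(13/10) = 39/10 ≈ 3.9000)
z = 369 (z = 9*(24 + 17) = 9*41 = 369)
v*z = (39/10)*369 = 14391/10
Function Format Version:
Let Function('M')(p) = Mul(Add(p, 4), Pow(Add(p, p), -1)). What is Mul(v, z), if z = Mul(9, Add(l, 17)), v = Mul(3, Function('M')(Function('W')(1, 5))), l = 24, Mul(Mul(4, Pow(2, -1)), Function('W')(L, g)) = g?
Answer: Rational(14391, 10) ≈ 1439.1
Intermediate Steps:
Function('W')(L, g) = Mul(Rational(1, 2), g)
Function('M')(p) = Mul(Rational(1, 2), Pow(p, -1), Add(4, p)) (Function('M')(p) = Mul(Add(4, p), Pow(Mul(2, p), -1)) = Mul(Add(4, p), Mul(Rational(1, 2), Pow(p, -1))) = Mul(Rational(1, 2), Pow(p, -1), Add(4, p)))
v = Rational(39, 10) (v = Mul(3, Mul(Rational(1, 2), Pow(Mul(Rational(1, 2), 5), -1), Add(4, Mul(Rational(1, 2), 5)))) = Mul(3, Mul(Rational(1, 2), Pow(Rational(5, 2), -1), Add(4, Rational(5, 2)))) = Mul(3, Mul(Rational(1, 2), Rational(2, 5), Rational(13, 2))) = Mul(3, Rational(13, 10)) = Rational(39, 10) ≈ 3.9000)
z = 369 (z = Mul(9, Add(24, 17)) = Mul(9, 41) = 369)
Mul(v, z) = Mul(Rational(39, 10), 369) = Rational(14391, 10)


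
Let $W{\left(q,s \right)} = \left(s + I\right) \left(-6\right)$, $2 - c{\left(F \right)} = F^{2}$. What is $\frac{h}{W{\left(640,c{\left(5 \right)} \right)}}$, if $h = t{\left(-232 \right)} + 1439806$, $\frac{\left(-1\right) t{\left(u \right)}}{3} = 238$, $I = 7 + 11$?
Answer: $\frac{719546}{15} \approx 47970.0$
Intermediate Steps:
$I = 18$
$t{\left(u \right)} = -714$ ($t{\left(u \right)} = \left(-3\right) 238 = -714$)
$c{\left(F \right)} = 2 - F^{2}$
$W{\left(q,s \right)} = -108 - 6 s$ ($W{\left(q,s \right)} = \left(s + 18\right) \left(-6\right) = \left(18 + s\right) \left(-6\right) = -108 - 6 s$)
$h = 1439092$ ($h = -714 + 1439806 = 1439092$)
$\frac{h}{W{\left(640,c{\left(5 \right)} \right)}} = \frac{1439092}{-108 - 6 \left(2 - 5^{2}\right)} = \frac{1439092}{-108 - 6 \left(2 - 25\right)} = \frac{1439092}{-108 - -138} = \frac{1439092}{-108 + 138} = \frac{1439092}{30} = 1439092 \cdot \frac{1}{30} = \frac{719546}{15}$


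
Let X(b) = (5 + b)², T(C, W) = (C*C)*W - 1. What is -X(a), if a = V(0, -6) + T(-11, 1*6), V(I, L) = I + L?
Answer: -524176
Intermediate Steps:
T(C, W) = -1 + W*C² (T(C, W) = C²*W - 1 = W*C² - 1 = -1 + W*C²)
a = 719 (a = (0 - 6) + (-1 + (1*6)*(-11)²) = -6 + (-1 + 6*121) = -6 + (-1 + 726) = -6 + 725 = 719)
-X(a) = -(5 + 719)² = -1*724² = -1*524176 = -524176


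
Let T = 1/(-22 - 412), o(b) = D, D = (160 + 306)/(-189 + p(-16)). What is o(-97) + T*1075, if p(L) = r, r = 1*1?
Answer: -50543/10199 ≈ -4.9557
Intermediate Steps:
r = 1
p(L) = 1
D = -233/94 (D = (160 + 306)/(-189 + 1) = 466/(-188) = 466*(-1/188) = -233/94 ≈ -2.4787)
o(b) = -233/94
T = -1/434 (T = 1/(-434) = -1/434 ≈ -0.0023041)
o(-97) + T*1075 = -233/94 - 1/434*1075 = -233/94 - 1075/434 = -50543/10199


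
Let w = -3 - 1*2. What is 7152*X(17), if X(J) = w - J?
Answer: -157344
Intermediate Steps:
w = -5 (w = -3 - 2 = -5)
X(J) = -5 - J
7152*X(17) = 7152*(-5 - 1*17) = 7152*(-5 - 17) = 7152*(-22) = -157344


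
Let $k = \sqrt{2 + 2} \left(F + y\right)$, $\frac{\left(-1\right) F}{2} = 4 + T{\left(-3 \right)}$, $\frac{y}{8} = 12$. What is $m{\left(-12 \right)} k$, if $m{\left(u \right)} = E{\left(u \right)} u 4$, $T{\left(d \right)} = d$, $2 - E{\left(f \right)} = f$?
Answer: $-126336$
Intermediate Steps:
$y = 96$ ($y = 8 \cdot 12 = 96$)
$E{\left(f \right)} = 2 - f$
$m{\left(u \right)} = 4 u \left(2 - u\right)$ ($m{\left(u \right)} = \left(2 - u\right) u 4 = u \left(2 - u\right) 4 = 4 u \left(2 - u\right)$)
$F = -2$ ($F = - 2 \left(4 - 3\right) = \left(-2\right) 1 = -2$)
$k = 188$ ($k = \sqrt{2 + 2} \left(-2 + 96\right) = \sqrt{4} \cdot 94 = 2 \cdot 94 = 188$)
$m{\left(-12 \right)} k = 4 \left(-12\right) \left(2 - -12\right) 188 = 4 \left(-12\right) \left(2 + 12\right) 188 = 4 \left(-12\right) 14 \cdot 188 = \left(-672\right) 188 = -126336$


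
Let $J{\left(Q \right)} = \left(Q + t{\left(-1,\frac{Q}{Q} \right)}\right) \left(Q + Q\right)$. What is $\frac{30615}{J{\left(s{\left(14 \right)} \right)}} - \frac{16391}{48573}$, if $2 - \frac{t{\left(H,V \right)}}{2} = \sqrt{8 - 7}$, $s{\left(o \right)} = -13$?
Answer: $\frac{114028813}{1068606} \approx 106.71$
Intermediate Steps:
$t{\left(H,V \right)} = 2$ ($t{\left(H,V \right)} = 4 - 2 \sqrt{8 - 7} = 4 - 2 \sqrt{1} = 4 - 2 = 2$)
$J{\left(Q \right)} = 2 Q \left(2 + Q\right)$ ($J{\left(Q \right)} = \left(Q + 2\right) \left(Q + Q\right) = \left(2 + Q\right) 2 Q = 2 Q \left(2 + Q\right)$)
$\frac{30615}{J{\left(s{\left(14 \right)} \right)}} - \frac{16391}{48573} = \frac{30615}{2 \left(-13\right) \left(2 - 13\right)} - \frac{16391}{48573} = \frac{30615}{2 \left(-13\right) \left(-11\right)} - \frac{16391}{48573} = \frac{30615}{286} - \frac{16391}{48573} = 30615 \cdot \frac{1}{286} - \frac{16391}{48573} = \frac{2355}{22} - \frac{16391}{48573} = \frac{114028813}{1068606}$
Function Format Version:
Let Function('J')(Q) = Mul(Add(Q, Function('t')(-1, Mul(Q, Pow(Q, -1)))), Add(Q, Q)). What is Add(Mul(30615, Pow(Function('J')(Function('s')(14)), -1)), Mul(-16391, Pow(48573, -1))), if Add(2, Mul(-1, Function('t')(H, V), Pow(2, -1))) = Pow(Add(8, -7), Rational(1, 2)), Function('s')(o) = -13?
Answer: Rational(114028813, 1068606) ≈ 106.71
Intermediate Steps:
Function('t')(H, V) = 2 (Function('t')(H, V) = Add(4, Mul(-2, Pow(Add(8, -7), Rational(1, 2)))) = Add(4, Mul(-2, Pow(1, Rational(1, 2)))) = Add(4, Mul(-2, 1)) = Add(4, -2) = 2)
Function('J')(Q) = Mul(2, Q, Add(2, Q)) (Function('J')(Q) = Mul(Add(Q, 2), Add(Q, Q)) = Mul(Add(2, Q), Mul(2, Q)) = Mul(2, Q, Add(2, Q)))
Add(Mul(30615, Pow(Function('J')(Function('s')(14)), -1)), Mul(-16391, Pow(48573, -1))) = Add(Mul(30615, Pow(Mul(2, -13, Add(2, -13)), -1)), Mul(-16391, Pow(48573, -1))) = Add(Mul(30615, Pow(Mul(2, -13, -11), -1)), Mul(-16391, Rational(1, 48573))) = Add(Mul(30615, Pow(286, -1)), Rational(-16391, 48573)) = Add(Mul(30615, Rational(1, 286)), Rational(-16391, 48573)) = Add(Rational(2355, 22), Rational(-16391, 48573)) = Rational(114028813, 1068606)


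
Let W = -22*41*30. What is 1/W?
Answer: -1/27060 ≈ -3.6955e-5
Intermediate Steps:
W = -27060 (W = -902*30 = -27060)
1/W = 1/(-27060) = -1/27060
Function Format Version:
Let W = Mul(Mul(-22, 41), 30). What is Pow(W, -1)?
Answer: Rational(-1, 27060) ≈ -3.6955e-5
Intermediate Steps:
W = -27060 (W = Mul(-902, 30) = -27060)
Pow(W, -1) = Pow(-27060, -1) = Rational(-1, 27060)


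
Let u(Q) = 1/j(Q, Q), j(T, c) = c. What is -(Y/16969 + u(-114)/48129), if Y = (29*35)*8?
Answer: -44552035751/93103914114 ≈ -0.47852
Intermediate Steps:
u(Q) = 1/Q
Y = 8120 (Y = 1015*8 = 8120)
-(Y/16969 + u(-114)/48129) = -(8120/16969 + 1/(-114*48129)) = -(8120*(1/16969) - 1/114*1/48129) = -(8120/16969 - 1/5486706) = -1*44552035751/93103914114 = -44552035751/93103914114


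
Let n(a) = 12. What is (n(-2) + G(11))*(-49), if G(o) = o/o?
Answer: -637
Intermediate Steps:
G(o) = 1
(n(-2) + G(11))*(-49) = (12 + 1)*(-49) = 13*(-49) = -637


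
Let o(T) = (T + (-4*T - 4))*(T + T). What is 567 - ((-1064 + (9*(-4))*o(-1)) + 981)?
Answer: 722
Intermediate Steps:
o(T) = 2*T*(-4 - 3*T) (o(T) = (T + (-4 - 4*T))*(2*T) = (-4 - 3*T)*(2*T) = 2*T*(-4 - 3*T))
567 - ((-1064 + (9*(-4))*o(-1)) + 981) = 567 - ((-1064 + (9*(-4))*(-2*(-1)*(4 + 3*(-1)))) + 981) = 567 - ((-1064 - (-72)*(-1)*(4 - 3)) + 981) = 567 - ((-1064 - (-72)*(-1)) + 981) = 567 - ((-1064 - 36*2) + 981) = 567 - ((-1064 - 72) + 981) = 567 - (-1136 + 981) = 567 - 1*(-155) = 567 + 155 = 722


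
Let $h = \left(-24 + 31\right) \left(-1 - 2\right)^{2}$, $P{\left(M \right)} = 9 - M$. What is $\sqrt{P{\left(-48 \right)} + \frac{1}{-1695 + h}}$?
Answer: $\frac{\sqrt{9488346}}{408} \approx 7.5498$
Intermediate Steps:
$h = 63$ ($h = 7 \left(-3\right)^{2} = 7 \cdot 9 = 63$)
$\sqrt{P{\left(-48 \right)} + \frac{1}{-1695 + h}} = \sqrt{\left(9 - -48\right) + \frac{1}{-1695 + 63}} = \sqrt{\left(9 + 48\right) + \frac{1}{-1632}} = \sqrt{57 - \frac{1}{1632}} = \sqrt{\frac{93023}{1632}} = \frac{\sqrt{9488346}}{408}$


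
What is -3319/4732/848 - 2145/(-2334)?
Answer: 1433262029/1560954304 ≈ 0.91820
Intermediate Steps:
-3319/4732/848 - 2145/(-2334) = -3319*1/4732*(1/848) - 2145*(-1/2334) = -3319/4732*1/848 + 715/778 = -3319/4012736 + 715/778 = 1433262029/1560954304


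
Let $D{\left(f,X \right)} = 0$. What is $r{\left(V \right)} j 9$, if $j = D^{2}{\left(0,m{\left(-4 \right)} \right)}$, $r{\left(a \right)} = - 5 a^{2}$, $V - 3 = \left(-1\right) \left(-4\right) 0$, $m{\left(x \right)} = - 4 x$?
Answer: $0$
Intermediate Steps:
$V = 3$ ($V = 3 + \left(-1\right) \left(-4\right) 0 = 3 + 4 \cdot 0 = 3 + 0 = 3$)
$j = 0$ ($j = 0^{2} = 0$)
$r{\left(V \right)} j 9 = - 5 \cdot 3^{2} \cdot 0 \cdot 9 = \left(-5\right) 9 \cdot 0 \cdot 9 = \left(-45\right) 0 \cdot 9 = 0 \cdot 9 = 0$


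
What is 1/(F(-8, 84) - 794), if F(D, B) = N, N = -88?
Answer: -1/882 ≈ -0.0011338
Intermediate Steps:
F(D, B) = -88
1/(F(-8, 84) - 794) = 1/(-88 - 794) = 1/(-882) = -1/882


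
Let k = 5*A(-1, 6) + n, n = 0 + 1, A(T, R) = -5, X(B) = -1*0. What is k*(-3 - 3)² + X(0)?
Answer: -864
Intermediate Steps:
X(B) = 0
n = 1
k = -24 (k = 5*(-5) + 1 = -25 + 1 = -24)
k*(-3 - 3)² + X(0) = -24*(-3 - 3)² + 0 = -24*(-6)² + 0 = -24*36 + 0 = -864 + 0 = -864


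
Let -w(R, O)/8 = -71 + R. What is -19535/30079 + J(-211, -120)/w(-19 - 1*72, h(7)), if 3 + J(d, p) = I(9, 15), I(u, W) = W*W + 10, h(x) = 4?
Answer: -2292379/4872798 ≈ -0.47044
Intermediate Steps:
w(R, O) = 568 - 8*R (w(R, O) = -8*(-71 + R) = 568 - 8*R)
I(u, W) = 10 + W**2 (I(u, W) = W**2 + 10 = 10 + W**2)
J(d, p) = 232 (J(d, p) = -3 + (10 + 15**2) = -3 + (10 + 225) = -3 + 235 = 232)
-19535/30079 + J(-211, -120)/w(-19 - 1*72, h(7)) = -19535/30079 + 232/(568 - 8*(-19 - 1*72)) = -19535*1/30079 + 232/(568 - 8*(-19 - 72)) = -19535/30079 + 232/(568 - 8*(-91)) = -19535/30079 + 232/(568 + 728) = -19535/30079 + 232/1296 = -19535/30079 + 232*(1/1296) = -19535/30079 + 29/162 = -2292379/4872798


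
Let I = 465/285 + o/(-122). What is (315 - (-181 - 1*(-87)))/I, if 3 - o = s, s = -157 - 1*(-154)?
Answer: 474031/1834 ≈ 258.47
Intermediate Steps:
s = -3 (s = -157 + 154 = -3)
o = 6 (o = 3 - 1*(-3) = 3 + 3 = 6)
I = 1834/1159 (I = 465/285 + 6/(-122) = 465*(1/285) + 6*(-1/122) = 31/19 - 3/61 = 1834/1159 ≈ 1.5824)
(315 - (-181 - 1*(-87)))/I = (315 - (-181 - 1*(-87)))/(1834/1159) = (315 - (-181 + 87))*(1159/1834) = (315 - 1*(-94))*(1159/1834) = (315 + 94)*(1159/1834) = 409*(1159/1834) = 474031/1834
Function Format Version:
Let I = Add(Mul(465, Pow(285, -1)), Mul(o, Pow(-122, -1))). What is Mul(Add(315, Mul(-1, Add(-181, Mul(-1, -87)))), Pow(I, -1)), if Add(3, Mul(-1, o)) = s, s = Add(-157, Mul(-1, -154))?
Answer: Rational(474031, 1834) ≈ 258.47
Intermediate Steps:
s = -3 (s = Add(-157, 154) = -3)
o = 6 (o = Add(3, Mul(-1, -3)) = Add(3, 3) = 6)
I = Rational(1834, 1159) (I = Add(Mul(465, Pow(285, -1)), Mul(6, Pow(-122, -1))) = Add(Mul(465, Rational(1, 285)), Mul(6, Rational(-1, 122))) = Add(Rational(31, 19), Rational(-3, 61)) = Rational(1834, 1159) ≈ 1.5824)
Mul(Add(315, Mul(-1, Add(-181, Mul(-1, -87)))), Pow(I, -1)) = Mul(Add(315, Mul(-1, Add(-181, Mul(-1, -87)))), Pow(Rational(1834, 1159), -1)) = Mul(Add(315, Mul(-1, Add(-181, 87))), Rational(1159, 1834)) = Mul(Add(315, Mul(-1, -94)), Rational(1159, 1834)) = Mul(Add(315, 94), Rational(1159, 1834)) = Mul(409, Rational(1159, 1834)) = Rational(474031, 1834)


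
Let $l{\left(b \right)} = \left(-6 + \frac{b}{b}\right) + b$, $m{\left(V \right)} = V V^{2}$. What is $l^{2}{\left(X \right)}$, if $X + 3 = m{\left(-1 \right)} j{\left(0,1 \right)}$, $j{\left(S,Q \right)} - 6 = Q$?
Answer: $225$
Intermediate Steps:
$j{\left(S,Q \right)} = 6 + Q$
$m{\left(V \right)} = V^{3}$
$X = -10$ ($X = -3 + \left(-1\right)^{3} \left(6 + 1\right) = -3 - 7 = -10$)
$l{\left(b \right)} = -5 + b$ ($l{\left(b \right)} = \left(-6 + 1\right) + b = -5 + b$)
$l^{2}{\left(X \right)} = \left(-5 - 10\right)^{2} = \left(-15\right)^{2} = 225$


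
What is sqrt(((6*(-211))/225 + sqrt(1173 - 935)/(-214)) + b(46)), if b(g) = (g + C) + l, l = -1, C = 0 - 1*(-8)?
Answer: sqrt(488139564 - 48150*sqrt(238))/3210 ≈ 6.8776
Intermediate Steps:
C = 8 (C = 0 + 8 = 8)
b(g) = 7 + g (b(g) = (g + 8) - 1 = (8 + g) - 1 = 7 + g)
sqrt(((6*(-211))/225 + sqrt(1173 - 935)/(-214)) + b(46)) = sqrt(((6*(-211))/225 + sqrt(1173 - 935)/(-214)) + (7 + 46)) = sqrt((-1266*1/225 + sqrt(238)*(-1/214)) + 53) = sqrt((-422/75 - sqrt(238)/214) + 53) = sqrt(3553/75 - sqrt(238)/214)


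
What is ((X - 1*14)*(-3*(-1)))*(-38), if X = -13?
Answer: 3078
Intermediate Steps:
((X - 1*14)*(-3*(-1)))*(-38) = ((-13 - 1*14)*(-3*(-1)))*(-38) = ((-13 - 14)*3)*(-38) = -27*3*(-38) = -81*(-38) = 3078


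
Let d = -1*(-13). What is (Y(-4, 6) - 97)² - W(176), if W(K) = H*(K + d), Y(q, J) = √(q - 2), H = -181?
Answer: 43612 - 194*I*√6 ≈ 43612.0 - 475.2*I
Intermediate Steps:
Y(q, J) = √(-2 + q)
d = 13
W(K) = -2353 - 181*K (W(K) = -181*(K + 13) = -181*(13 + K) = -2353 - 181*K)
(Y(-4, 6) - 97)² - W(176) = (√(-2 - 4) - 97)² - (-2353 - 181*176) = (√(-6) - 97)² - (-2353 - 31856) = (I*√6 - 97)² - 1*(-34209) = (-97 + I*√6)² + 34209 = 34209 + (-97 + I*√6)²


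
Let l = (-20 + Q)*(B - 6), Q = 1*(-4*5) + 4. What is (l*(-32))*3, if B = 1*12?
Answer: 20736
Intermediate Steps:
B = 12
Q = -16 (Q = 1*(-20) + 4 = -20 + 4 = -16)
l = -216 (l = (-20 - 16)*(12 - 6) = -36*6 = -216)
(l*(-32))*3 = -216*(-32)*3 = 6912*3 = 20736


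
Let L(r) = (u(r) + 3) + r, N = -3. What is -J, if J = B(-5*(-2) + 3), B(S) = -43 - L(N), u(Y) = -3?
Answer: 40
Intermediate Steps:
L(r) = r (L(r) = (-3 + 3) + r = 0 + r = r)
B(S) = -40 (B(S) = -43 - 1*(-3) = -43 + 3 = -40)
J = -40
-J = -1*(-40) = 40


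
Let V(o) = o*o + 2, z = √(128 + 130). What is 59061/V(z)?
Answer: 59061/260 ≈ 227.16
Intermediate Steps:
z = √258 ≈ 16.062
V(o) = 2 + o² (V(o) = o² + 2 = 2 + o²)
59061/V(z) = 59061/(2 + (√258)²) = 59061/(2 + 258) = 59061/260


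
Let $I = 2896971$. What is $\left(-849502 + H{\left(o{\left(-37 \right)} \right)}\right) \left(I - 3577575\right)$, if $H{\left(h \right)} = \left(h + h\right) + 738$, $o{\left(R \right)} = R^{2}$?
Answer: $575808679704$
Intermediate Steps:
$H{\left(h \right)} = 738 + 2 h$ ($H{\left(h \right)} = 2 h + 738 = 738 + 2 h$)
$\left(-849502 + H{\left(o{\left(-37 \right)} \right)}\right) \left(I - 3577575\right) = \left(-849502 + \left(738 + 2 \left(-37\right)^{2}\right)\right) \left(2896971 - 3577575\right) = \left(-849502 + \left(738 + 2 \cdot 1369\right)\right) \left(-680604\right) = \left(-849502 + \left(738 + 2738\right)\right) \left(-680604\right) = \left(-849502 + 3476\right) \left(-680604\right) = \left(-846026\right) \left(-680604\right) = 575808679704$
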